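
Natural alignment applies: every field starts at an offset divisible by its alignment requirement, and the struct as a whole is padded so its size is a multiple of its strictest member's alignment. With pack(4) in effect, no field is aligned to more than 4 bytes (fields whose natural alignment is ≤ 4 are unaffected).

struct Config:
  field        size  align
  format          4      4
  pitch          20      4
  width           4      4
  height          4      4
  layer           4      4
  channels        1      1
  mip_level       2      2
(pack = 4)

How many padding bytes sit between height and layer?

format at 0 (size 4, align 4) → ends 4
pitch at 4 (size 20, align 4) → ends 24
width at 24 (size 4, align 4) → ends 28
height at 28 (size 4, align 4) → ends 32
layer at 32 (size 4, align 4) → ends 36

0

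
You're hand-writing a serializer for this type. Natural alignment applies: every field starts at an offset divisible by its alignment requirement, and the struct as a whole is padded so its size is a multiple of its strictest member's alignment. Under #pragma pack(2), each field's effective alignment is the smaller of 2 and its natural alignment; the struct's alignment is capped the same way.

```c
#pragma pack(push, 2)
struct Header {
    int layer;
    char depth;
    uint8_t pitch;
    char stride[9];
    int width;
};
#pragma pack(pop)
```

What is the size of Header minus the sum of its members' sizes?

1

0..4  layer  (4B, 2-aligned)
4..5  depth  (1B, 1-aligned)
5..6  pitch  (1B, 1-aligned)
6..15  stride  (9B, 1-aligned)
15..16  -- padding (1B)
16..20  width  (4B, 2-aligned)
sizeof = 20, alignof = 2
data bytes 19, size 20 → padding 1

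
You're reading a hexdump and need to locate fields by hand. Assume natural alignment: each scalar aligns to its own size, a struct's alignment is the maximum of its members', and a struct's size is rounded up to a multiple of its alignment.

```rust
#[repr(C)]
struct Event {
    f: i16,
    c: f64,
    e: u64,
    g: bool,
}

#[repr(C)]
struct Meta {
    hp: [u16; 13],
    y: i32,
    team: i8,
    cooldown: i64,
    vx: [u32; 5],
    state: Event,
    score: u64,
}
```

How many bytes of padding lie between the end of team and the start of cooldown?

7

Event: f at 0 (size 2, align 2) → ends 2; pad 6 to align 8 for c; c at 8 (size 8, align 8) → ends 16; e at 16 (size 8, align 8) → ends 24; g at 24 (size 1, align 1) → ends 25; tail pad 7 to reach multiple of 8; total 32 bytes, alignment 8
hp at 0 (size 26, align 2) → ends 26
pad 2 to align 4 for y
y at 28 (size 4, align 4) → ends 32
team at 32 (size 1, align 1) → ends 33
pad 7 to align 8 for cooldown
cooldown at 40 (size 8, align 8) → ends 48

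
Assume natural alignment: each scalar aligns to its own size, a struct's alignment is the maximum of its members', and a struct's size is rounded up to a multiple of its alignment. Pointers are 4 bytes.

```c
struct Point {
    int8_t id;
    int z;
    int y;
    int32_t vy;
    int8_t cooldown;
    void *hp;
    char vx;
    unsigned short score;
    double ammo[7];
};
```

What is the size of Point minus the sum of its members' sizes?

@0: id [1B, align 1] → 1
+3 pad (align 4)
@4: z [4B, align 4] → 8
@8: y [4B, align 4] → 12
@12: vy [4B, align 4] → 16
@16: cooldown [1B, align 1] → 17
+3 pad (align 4)
@20: hp [4B, align 4] → 24
@24: vx [1B, align 1] → 25
+1 pad (align 2)
@26: score [2B, align 2] → 28
+4 pad (align 8)
@32: ammo [56B, align 8] → 88
size 88, align 8
data bytes 77, size 88 → padding 11

11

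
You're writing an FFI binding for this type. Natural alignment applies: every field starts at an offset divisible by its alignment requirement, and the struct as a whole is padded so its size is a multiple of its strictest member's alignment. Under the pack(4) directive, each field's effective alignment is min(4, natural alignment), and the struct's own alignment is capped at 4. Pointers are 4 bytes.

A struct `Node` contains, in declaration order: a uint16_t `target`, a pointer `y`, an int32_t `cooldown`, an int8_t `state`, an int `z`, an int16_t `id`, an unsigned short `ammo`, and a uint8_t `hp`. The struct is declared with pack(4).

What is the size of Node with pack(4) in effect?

28

@0: target [2B, align 2] → 2
+2 pad (align 4)
@4: y [4B, align 4] → 8
@8: cooldown [4B, align 4] → 12
@12: state [1B, align 1] → 13
+3 pad (align 4)
@16: z [4B, align 4] → 20
@20: id [2B, align 2] → 22
@22: ammo [2B, align 2] → 24
@24: hp [1B, align 1] → 25
+3 tail pad (align 4)
size 28, align 4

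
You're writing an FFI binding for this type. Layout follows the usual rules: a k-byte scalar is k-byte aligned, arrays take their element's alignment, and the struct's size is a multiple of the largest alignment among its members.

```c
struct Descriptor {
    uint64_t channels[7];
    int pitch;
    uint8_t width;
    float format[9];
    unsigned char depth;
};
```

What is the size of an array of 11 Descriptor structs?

0..56  channels  (56B, 8-aligned)
56..60  pitch  (4B, 4-aligned)
60..61  width  (1B, 1-aligned)
61..64  -- padding (3B)
64..100  format  (36B, 4-aligned)
100..101  depth  (1B, 1-aligned)
101..104  -- tail padding (3B)
sizeof = 104, alignof = 8
array of 11: 11 × 104 = 1144

1144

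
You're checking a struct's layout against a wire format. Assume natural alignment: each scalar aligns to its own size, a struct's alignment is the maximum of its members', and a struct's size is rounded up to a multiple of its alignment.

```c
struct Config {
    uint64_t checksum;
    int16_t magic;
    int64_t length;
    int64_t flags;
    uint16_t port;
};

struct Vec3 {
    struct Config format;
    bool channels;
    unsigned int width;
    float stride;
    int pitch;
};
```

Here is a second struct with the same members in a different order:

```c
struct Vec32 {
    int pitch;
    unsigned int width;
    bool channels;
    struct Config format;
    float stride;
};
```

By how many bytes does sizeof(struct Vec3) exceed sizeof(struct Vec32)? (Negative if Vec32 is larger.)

Config: @0: checksum [8B, align 8] → 8; @8: magic [2B, align 2] → 10; +6 pad (align 8); @16: length [8B, align 8] → 24; @24: flags [8B, align 8] → 32; @32: port [2B, align 2] → 34; +6 tail pad (align 8); size 40, align 8
@0: format [40B, align 8] → 40
@40: channels [1B, align 1] → 41
+3 pad (align 4)
@44: width [4B, align 4] → 48
@48: stride [4B, align 4] → 52
@52: pitch [4B, align 4] → 56
size 56, align 8
— Vec32 —
@0: pitch [4B, align 4] → 4
@4: width [4B, align 4] → 8
@8: channels [1B, align 1] → 9
+7 pad (align 8)
@16: format [40B, align 8] → 56
@56: stride [4B, align 4] → 60
+4 tail pad (align 8)
size 64, align 8
56 − 64 = -8

-8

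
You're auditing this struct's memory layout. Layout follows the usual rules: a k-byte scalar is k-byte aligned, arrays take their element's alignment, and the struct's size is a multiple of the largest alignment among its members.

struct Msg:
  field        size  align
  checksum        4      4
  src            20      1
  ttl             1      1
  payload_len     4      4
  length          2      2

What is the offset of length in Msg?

0..4  checksum  (4B, 4-aligned)
4..24  src  (20B, 1-aligned)
24..25  ttl  (1B, 1-aligned)
25..28  -- padding (3B)
28..32  payload_len  (4B, 4-aligned)
32..34  length  (2B, 2-aligned)

32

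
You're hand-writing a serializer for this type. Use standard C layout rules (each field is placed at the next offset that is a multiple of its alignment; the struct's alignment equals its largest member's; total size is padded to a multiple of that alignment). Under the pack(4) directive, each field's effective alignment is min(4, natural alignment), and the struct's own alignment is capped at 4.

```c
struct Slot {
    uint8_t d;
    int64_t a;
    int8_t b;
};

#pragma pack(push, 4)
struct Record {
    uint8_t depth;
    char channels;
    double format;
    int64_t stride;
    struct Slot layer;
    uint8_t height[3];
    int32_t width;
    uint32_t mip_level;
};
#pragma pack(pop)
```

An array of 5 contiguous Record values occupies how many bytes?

280

Slot: @0: d [1B, align 1] → 1; +7 pad (align 8); @8: a [8B, align 8] → 16; @16: b [1B, align 1] → 17; +7 tail pad (align 8); size 24, align 8
@0: depth [1B, align 1] → 1
@1: channels [1B, align 1] → 2
+2 pad (align 4)
@4: format [8B, align 4] → 12
@12: stride [8B, align 4] → 20
@20: layer [24B, align 4] → 44
@44: height [3B, align 1] → 47
+1 pad (align 4)
@48: width [4B, align 4] → 52
@52: mip_level [4B, align 4] → 56
size 56, align 4
array of 5: 5 × 56 = 280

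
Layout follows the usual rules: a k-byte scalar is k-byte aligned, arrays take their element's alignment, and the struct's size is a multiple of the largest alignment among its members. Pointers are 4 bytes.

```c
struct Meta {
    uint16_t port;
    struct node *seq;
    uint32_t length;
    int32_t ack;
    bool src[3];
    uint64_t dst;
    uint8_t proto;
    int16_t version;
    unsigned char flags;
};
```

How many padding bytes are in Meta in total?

@0: port [2B, align 2] → 2
+2 pad (align 4)
@4: seq [4B, align 4] → 8
@8: length [4B, align 4] → 12
@12: ack [4B, align 4] → 16
@16: src [3B, align 1] → 19
+5 pad (align 8)
@24: dst [8B, align 8] → 32
@32: proto [1B, align 1] → 33
+1 pad (align 2)
@34: version [2B, align 2] → 36
@36: flags [1B, align 1] → 37
+3 tail pad (align 8)
size 40, align 8
data bytes 29, size 40 → padding 11

11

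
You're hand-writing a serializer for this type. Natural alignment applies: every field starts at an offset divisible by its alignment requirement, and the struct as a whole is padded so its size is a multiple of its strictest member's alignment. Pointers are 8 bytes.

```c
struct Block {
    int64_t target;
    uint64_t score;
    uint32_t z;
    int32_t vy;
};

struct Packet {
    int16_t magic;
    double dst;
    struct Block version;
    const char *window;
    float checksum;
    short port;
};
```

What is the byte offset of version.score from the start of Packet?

24

Block: 0..8  target  (8B, 8-aligned); 8..16  score  (8B, 8-aligned); 16..20  z  (4B, 4-aligned); 20..24  vy  (4B, 4-aligned); sizeof = 24, alignof = 8
0..2  magic  (2B, 2-aligned)
2..8  -- padding (6B)
8..16  dst  (8B, 8-aligned)
16..40  version  (24B, 8-aligned)
within Block: score at 8
16 + 8 = 24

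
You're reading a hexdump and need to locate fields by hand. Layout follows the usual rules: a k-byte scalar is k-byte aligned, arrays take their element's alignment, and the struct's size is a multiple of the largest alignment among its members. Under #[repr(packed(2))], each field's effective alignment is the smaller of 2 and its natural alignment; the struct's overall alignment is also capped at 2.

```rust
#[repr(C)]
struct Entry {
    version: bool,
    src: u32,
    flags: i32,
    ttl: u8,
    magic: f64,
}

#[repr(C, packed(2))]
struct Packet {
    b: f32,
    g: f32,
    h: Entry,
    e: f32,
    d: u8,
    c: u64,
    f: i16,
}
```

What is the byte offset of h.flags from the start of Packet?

16

Entry: @0: version [1B, align 1] → 1; +3 pad (align 4); @4: src [4B, align 4] → 8; @8: flags [4B, align 4] → 12; @12: ttl [1B, align 1] → 13; +3 pad (align 8); @16: magic [8B, align 8] → 24; size 24, align 8
@0: b [4B, align 2] → 4
@4: g [4B, align 2] → 8
@8: h [24B, align 2] → 32
within Entry: flags at 8
8 + 8 = 16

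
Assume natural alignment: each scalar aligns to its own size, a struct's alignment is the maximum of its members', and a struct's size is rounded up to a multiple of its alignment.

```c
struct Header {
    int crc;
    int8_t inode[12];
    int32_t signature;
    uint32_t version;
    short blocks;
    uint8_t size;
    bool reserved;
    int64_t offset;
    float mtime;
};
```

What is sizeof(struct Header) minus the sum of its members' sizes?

8

0..4  crc  (4B, 4-aligned)
4..16  inode  (12B, 1-aligned)
16..20  signature  (4B, 4-aligned)
20..24  version  (4B, 4-aligned)
24..26  blocks  (2B, 2-aligned)
26..27  size  (1B, 1-aligned)
27..28  reserved  (1B, 1-aligned)
28..32  -- padding (4B)
32..40  offset  (8B, 8-aligned)
40..44  mtime  (4B, 4-aligned)
44..48  -- tail padding (4B)
sizeof = 48, alignof = 8
data bytes 40, size 48 → padding 8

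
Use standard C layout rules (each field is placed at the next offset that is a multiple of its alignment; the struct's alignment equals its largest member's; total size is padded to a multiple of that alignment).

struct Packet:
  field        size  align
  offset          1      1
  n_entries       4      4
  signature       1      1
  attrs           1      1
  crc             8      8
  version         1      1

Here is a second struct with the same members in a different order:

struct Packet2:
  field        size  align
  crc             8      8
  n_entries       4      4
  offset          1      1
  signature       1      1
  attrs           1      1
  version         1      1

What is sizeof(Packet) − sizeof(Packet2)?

16

offset at 0 (size 1, align 1) → ends 1
pad 3 to align 4 for n_entries
n_entries at 4 (size 4, align 4) → ends 8
signature at 8 (size 1, align 1) → ends 9
attrs at 9 (size 1, align 1) → ends 10
pad 6 to align 8 for crc
crc at 16 (size 8, align 8) → ends 24
version at 24 (size 1, align 1) → ends 25
tail pad 7 to reach multiple of 8
total 32 bytes, alignment 8
— Packet2 —
crc at 0 (size 8, align 8) → ends 8
n_entries at 8 (size 4, align 4) → ends 12
offset at 12 (size 1, align 1) → ends 13
signature at 13 (size 1, align 1) → ends 14
attrs at 14 (size 1, align 1) → ends 15
version at 15 (size 1, align 1) → ends 16
total 16 bytes, alignment 8
32 − 16 = 16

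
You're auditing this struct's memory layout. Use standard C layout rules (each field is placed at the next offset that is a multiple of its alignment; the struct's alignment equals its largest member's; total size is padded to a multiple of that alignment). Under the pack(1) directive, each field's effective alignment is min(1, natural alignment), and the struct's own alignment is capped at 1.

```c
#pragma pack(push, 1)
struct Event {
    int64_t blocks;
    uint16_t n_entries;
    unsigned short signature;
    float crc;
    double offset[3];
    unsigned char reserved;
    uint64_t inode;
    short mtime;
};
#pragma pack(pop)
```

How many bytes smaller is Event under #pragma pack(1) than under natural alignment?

13

natural layout:
  0..8  blocks  (8B, 8-aligned)
  8..10  n_entries  (2B, 2-aligned)
  10..12  signature  (2B, 2-aligned)
  12..16  crc  (4B, 4-aligned)
  16..40  offset  (24B, 8-aligned)
  40..41  reserved  (1B, 1-aligned)
  41..48  -- padding (7B)
  48..56  inode  (8B, 8-aligned)
  56..58  mtime  (2B, 2-aligned)
  58..64  -- tail padding (6B)
  sizeof = 64, alignof = 8
packed(1) layout:
  0..8  blocks  (8B, 1-aligned)
  8..10  n_entries  (2B, 1-aligned)
  10..12  signature  (2B, 1-aligned)
  12..16  crc  (4B, 1-aligned)
  16..40  offset  (24B, 1-aligned)
  40..41  reserved  (1B, 1-aligned)
  41..49  inode  (8B, 1-aligned)
  49..51  mtime  (2B, 1-aligned)
  sizeof = 51, alignof = 1
64 − 51 = 13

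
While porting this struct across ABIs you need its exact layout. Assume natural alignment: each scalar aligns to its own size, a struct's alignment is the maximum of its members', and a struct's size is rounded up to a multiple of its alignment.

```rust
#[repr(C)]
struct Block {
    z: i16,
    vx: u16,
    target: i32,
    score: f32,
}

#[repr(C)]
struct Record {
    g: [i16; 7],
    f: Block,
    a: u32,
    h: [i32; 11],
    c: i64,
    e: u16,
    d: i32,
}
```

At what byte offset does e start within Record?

Block: z at 0 (size 2, align 2) → ends 2; vx at 2 (size 2, align 2) → ends 4; target at 4 (size 4, align 4) → ends 8; score at 8 (size 4, align 4) → ends 12; total 12 bytes, alignment 4
g at 0 (size 14, align 2) → ends 14
pad 2 to align 4 for f
f at 16 (size 12, align 4) → ends 28
a at 28 (size 4, align 4) → ends 32
h at 32 (size 44, align 4) → ends 76
pad 4 to align 8 for c
c at 80 (size 8, align 8) → ends 88
e at 88 (size 2, align 2) → ends 90

88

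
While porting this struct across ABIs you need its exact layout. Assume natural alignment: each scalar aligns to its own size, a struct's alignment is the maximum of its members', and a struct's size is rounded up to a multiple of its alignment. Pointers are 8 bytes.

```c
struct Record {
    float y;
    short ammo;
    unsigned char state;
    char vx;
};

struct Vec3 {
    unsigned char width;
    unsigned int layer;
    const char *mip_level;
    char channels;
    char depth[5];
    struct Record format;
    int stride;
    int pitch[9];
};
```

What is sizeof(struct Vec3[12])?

864

Record: y at 0 (size 4, align 4) → ends 4; ammo at 4 (size 2, align 2) → ends 6; state at 6 (size 1, align 1) → ends 7; vx at 7 (size 1, align 1) → ends 8; total 8 bytes, alignment 4
width at 0 (size 1, align 1) → ends 1
pad 3 to align 4 for layer
layer at 4 (size 4, align 4) → ends 8
mip_level at 8 (size 8, align 8) → ends 16
channels at 16 (size 1, align 1) → ends 17
depth at 17 (size 5, align 1) → ends 22
pad 2 to align 4 for format
format at 24 (size 8, align 4) → ends 32
stride at 32 (size 4, align 4) → ends 36
pitch at 36 (size 36, align 4) → ends 72
total 72 bytes, alignment 8
array of 12: 12 × 72 = 864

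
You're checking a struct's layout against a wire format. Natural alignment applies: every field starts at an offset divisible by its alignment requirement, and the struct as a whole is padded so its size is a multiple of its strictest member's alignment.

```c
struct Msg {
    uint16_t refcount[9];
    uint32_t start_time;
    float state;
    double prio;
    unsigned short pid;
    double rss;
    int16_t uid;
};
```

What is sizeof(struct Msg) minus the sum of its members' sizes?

18

@0: refcount [18B, align 2] → 18
+2 pad (align 4)
@20: start_time [4B, align 4] → 24
@24: state [4B, align 4] → 28
+4 pad (align 8)
@32: prio [8B, align 8] → 40
@40: pid [2B, align 2] → 42
+6 pad (align 8)
@48: rss [8B, align 8] → 56
@56: uid [2B, align 2] → 58
+6 tail pad (align 8)
size 64, align 8
data bytes 46, size 64 → padding 18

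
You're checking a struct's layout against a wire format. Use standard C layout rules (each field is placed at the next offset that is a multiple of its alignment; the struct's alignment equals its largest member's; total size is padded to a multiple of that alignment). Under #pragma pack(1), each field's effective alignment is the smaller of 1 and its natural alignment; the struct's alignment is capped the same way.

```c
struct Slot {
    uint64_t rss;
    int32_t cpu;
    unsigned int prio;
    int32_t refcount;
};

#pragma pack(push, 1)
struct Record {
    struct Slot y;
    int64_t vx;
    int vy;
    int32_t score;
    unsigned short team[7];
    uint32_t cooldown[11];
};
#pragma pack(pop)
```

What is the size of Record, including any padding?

98 bytes

Slot: 0..8  rss  (8B, 8-aligned); 8..12  cpu  (4B, 4-aligned); 12..16  prio  (4B, 4-aligned); 16..20  refcount  (4B, 4-aligned); 20..24  -- tail padding (4B); sizeof = 24, alignof = 8
0..24  y  (24B, 1-aligned)
24..32  vx  (8B, 1-aligned)
32..36  vy  (4B, 1-aligned)
36..40  score  (4B, 1-aligned)
40..54  team  (14B, 1-aligned)
54..98  cooldown  (44B, 1-aligned)
sizeof = 98, alignof = 1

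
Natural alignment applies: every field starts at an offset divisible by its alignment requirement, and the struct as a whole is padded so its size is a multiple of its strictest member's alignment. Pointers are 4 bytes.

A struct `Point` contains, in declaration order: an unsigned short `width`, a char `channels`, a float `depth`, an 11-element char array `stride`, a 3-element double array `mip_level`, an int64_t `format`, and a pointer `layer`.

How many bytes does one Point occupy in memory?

64 bytes

0..2  width  (2B, 2-aligned)
2..3  channels  (1B, 1-aligned)
3..4  -- padding (1B)
4..8  depth  (4B, 4-aligned)
8..19  stride  (11B, 1-aligned)
19..24  -- padding (5B)
24..48  mip_level  (24B, 8-aligned)
48..56  format  (8B, 8-aligned)
56..60  layer  (4B, 4-aligned)
60..64  -- tail padding (4B)
sizeof = 64, alignof = 8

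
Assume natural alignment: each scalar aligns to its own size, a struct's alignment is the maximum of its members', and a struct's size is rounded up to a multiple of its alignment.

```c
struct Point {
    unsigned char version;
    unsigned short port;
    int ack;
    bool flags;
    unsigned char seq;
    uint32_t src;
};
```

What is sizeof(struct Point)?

@0: version [1B, align 1] → 1
+1 pad (align 2)
@2: port [2B, align 2] → 4
@4: ack [4B, align 4] → 8
@8: flags [1B, align 1] → 9
@9: seq [1B, align 1] → 10
+2 pad (align 4)
@12: src [4B, align 4] → 16
size 16, align 4

16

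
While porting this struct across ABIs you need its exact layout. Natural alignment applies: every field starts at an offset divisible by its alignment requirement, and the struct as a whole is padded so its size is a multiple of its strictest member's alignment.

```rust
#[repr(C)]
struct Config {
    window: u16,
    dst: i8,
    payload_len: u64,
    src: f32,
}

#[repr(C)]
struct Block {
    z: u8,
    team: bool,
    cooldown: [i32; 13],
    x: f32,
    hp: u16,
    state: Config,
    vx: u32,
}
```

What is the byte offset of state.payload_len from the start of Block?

Config: window at 0 (size 2, align 2) → ends 2; dst at 2 (size 1, align 1) → ends 3; pad 5 to align 8 for payload_len; payload_len at 8 (size 8, align 8) → ends 16; src at 16 (size 4, align 4) → ends 20; tail pad 4 to reach multiple of 8; total 24 bytes, alignment 8
z at 0 (size 1, align 1) → ends 1
team at 1 (size 1, align 1) → ends 2
pad 2 to align 4 for cooldown
cooldown at 4 (size 52, align 4) → ends 56
x at 56 (size 4, align 4) → ends 60
hp at 60 (size 2, align 2) → ends 62
pad 2 to align 8 for state
state at 64 (size 24, align 8) → ends 88
within Config: payload_len at 8
64 + 8 = 72

72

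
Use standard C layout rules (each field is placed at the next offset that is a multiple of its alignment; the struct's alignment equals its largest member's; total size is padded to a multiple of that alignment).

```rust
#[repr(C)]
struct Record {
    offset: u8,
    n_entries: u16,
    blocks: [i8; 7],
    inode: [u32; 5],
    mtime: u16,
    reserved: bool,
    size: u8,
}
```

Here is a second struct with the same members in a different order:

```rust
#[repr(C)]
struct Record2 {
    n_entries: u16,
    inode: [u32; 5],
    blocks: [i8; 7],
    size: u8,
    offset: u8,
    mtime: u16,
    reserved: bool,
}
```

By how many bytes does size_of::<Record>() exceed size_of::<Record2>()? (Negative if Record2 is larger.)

0..1  offset  (1B, 1-aligned)
1..2  -- padding (1B)
2..4  n_entries  (2B, 2-aligned)
4..11  blocks  (7B, 1-aligned)
11..12  -- padding (1B)
12..32  inode  (20B, 4-aligned)
32..34  mtime  (2B, 2-aligned)
34..35  reserved  (1B, 1-aligned)
35..36  size  (1B, 1-aligned)
sizeof = 36, alignof = 4
— Record2 —
0..2  n_entries  (2B, 2-aligned)
2..4  -- padding (2B)
4..24  inode  (20B, 4-aligned)
24..31  blocks  (7B, 1-aligned)
31..32  size  (1B, 1-aligned)
32..33  offset  (1B, 1-aligned)
33..34  -- padding (1B)
34..36  mtime  (2B, 2-aligned)
36..37  reserved  (1B, 1-aligned)
37..40  -- tail padding (3B)
sizeof = 40, alignof = 4
36 − 40 = -4

-4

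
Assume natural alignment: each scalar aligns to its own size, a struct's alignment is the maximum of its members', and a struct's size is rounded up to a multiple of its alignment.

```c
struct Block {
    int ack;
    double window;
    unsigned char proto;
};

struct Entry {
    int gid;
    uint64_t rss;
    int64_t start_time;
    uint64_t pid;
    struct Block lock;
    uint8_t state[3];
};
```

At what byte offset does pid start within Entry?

Block: ack at 0 (size 4, align 4) → ends 4; pad 4 to align 8 for window; window at 8 (size 8, align 8) → ends 16; proto at 16 (size 1, align 1) → ends 17; tail pad 7 to reach multiple of 8; total 24 bytes, alignment 8
gid at 0 (size 4, align 4) → ends 4
pad 4 to align 8 for rss
rss at 8 (size 8, align 8) → ends 16
start_time at 16 (size 8, align 8) → ends 24
pid at 24 (size 8, align 8) → ends 32

24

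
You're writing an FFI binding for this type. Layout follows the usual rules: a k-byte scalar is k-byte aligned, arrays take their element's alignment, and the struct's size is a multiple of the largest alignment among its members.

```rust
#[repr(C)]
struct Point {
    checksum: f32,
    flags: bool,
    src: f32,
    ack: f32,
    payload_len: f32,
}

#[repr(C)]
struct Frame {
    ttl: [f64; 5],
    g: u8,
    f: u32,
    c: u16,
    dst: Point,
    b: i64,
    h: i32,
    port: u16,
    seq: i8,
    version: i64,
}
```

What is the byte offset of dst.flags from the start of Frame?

Point: 0..4  checksum  (4B, 4-aligned); 4..5  flags  (1B, 1-aligned); 5..8  -- padding (3B); 8..12  src  (4B, 4-aligned); 12..16  ack  (4B, 4-aligned); 16..20  payload_len  (4B, 4-aligned); sizeof = 20, alignof = 4
0..40  ttl  (40B, 8-aligned)
40..41  g  (1B, 1-aligned)
41..44  -- padding (3B)
44..48  f  (4B, 4-aligned)
48..50  c  (2B, 2-aligned)
50..52  -- padding (2B)
52..72  dst  (20B, 4-aligned)
within Point: flags at 4
52 + 4 = 56

56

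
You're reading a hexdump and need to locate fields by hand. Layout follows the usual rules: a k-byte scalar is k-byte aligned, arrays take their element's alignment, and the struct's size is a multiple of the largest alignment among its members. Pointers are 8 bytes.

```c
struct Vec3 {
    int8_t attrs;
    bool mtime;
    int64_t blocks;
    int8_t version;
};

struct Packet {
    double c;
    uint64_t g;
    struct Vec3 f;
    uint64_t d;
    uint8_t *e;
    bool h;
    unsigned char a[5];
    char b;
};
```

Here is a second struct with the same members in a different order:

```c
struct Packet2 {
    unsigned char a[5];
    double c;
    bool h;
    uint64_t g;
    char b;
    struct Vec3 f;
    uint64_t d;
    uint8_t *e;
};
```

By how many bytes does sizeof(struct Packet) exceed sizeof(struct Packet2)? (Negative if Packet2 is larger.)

-16

Vec3: attrs at 0 (size 1, align 1) → ends 1; mtime at 1 (size 1, align 1) → ends 2; pad 6 to align 8 for blocks; blocks at 8 (size 8, align 8) → ends 16; version at 16 (size 1, align 1) → ends 17; tail pad 7 to reach multiple of 8; total 24 bytes, alignment 8
c at 0 (size 8, align 8) → ends 8
g at 8 (size 8, align 8) → ends 16
f at 16 (size 24, align 8) → ends 40
d at 40 (size 8, align 8) → ends 48
e at 48 (size 8, align 8) → ends 56
h at 56 (size 1, align 1) → ends 57
a at 57 (size 5, align 1) → ends 62
b at 62 (size 1, align 1) → ends 63
tail pad 1 to reach multiple of 8
total 64 bytes, alignment 8
— Packet2 —
a at 0 (size 5, align 1) → ends 5
pad 3 to align 8 for c
c at 8 (size 8, align 8) → ends 16
h at 16 (size 1, align 1) → ends 17
pad 7 to align 8 for g
g at 24 (size 8, align 8) → ends 32
b at 32 (size 1, align 1) → ends 33
pad 7 to align 8 for f
f at 40 (size 24, align 8) → ends 64
d at 64 (size 8, align 8) → ends 72
e at 72 (size 8, align 8) → ends 80
total 80 bytes, alignment 8
64 − 80 = -16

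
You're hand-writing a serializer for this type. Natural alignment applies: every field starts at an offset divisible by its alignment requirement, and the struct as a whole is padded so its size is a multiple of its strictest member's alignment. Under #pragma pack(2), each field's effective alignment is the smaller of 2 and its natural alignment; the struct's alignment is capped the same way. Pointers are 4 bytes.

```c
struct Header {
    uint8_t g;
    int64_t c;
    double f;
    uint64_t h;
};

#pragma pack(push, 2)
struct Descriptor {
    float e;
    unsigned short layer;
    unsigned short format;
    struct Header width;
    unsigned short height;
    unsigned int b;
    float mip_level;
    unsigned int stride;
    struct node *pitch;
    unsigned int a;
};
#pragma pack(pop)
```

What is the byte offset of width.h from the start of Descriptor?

32

Header: g at 0 (size 1, align 1) → ends 1; pad 7 to align 8 for c; c at 8 (size 8, align 8) → ends 16; f at 16 (size 8, align 8) → ends 24; h at 24 (size 8, align 8) → ends 32; total 32 bytes, alignment 8
e at 0 (size 4, align 2) → ends 4
layer at 4 (size 2, align 2) → ends 6
format at 6 (size 2, align 2) → ends 8
width at 8 (size 32, align 2) → ends 40
within Header: h at 24
8 + 24 = 32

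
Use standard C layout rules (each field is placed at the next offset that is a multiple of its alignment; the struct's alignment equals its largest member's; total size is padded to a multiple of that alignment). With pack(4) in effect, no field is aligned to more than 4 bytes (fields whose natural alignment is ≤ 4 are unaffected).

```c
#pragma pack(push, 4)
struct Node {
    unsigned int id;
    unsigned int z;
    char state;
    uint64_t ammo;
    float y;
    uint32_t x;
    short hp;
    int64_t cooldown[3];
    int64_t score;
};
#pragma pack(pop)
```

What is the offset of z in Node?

4

id at 0 (size 4, align 4) → ends 4
z at 4 (size 4, align 4) → ends 8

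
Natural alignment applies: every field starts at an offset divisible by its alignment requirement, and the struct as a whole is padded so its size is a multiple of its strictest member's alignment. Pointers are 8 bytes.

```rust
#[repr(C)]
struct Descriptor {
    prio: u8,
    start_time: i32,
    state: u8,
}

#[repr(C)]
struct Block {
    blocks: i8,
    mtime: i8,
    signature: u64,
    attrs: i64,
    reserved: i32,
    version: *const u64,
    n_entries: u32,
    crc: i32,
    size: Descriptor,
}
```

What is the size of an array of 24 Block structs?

1536

Descriptor: 0..1  prio  (1B, 1-aligned); 1..4  -- padding (3B); 4..8  start_time  (4B, 4-aligned); 8..9  state  (1B, 1-aligned); 9..12  -- tail padding (3B); sizeof = 12, alignof = 4
0..1  blocks  (1B, 1-aligned)
1..2  mtime  (1B, 1-aligned)
2..8  -- padding (6B)
8..16  signature  (8B, 8-aligned)
16..24  attrs  (8B, 8-aligned)
24..28  reserved  (4B, 4-aligned)
28..32  -- padding (4B)
32..40  version  (8B, 8-aligned)
40..44  n_entries  (4B, 4-aligned)
44..48  crc  (4B, 4-aligned)
48..60  size  (12B, 4-aligned)
60..64  -- tail padding (4B)
sizeof = 64, alignof = 8
array of 24: 24 × 64 = 1536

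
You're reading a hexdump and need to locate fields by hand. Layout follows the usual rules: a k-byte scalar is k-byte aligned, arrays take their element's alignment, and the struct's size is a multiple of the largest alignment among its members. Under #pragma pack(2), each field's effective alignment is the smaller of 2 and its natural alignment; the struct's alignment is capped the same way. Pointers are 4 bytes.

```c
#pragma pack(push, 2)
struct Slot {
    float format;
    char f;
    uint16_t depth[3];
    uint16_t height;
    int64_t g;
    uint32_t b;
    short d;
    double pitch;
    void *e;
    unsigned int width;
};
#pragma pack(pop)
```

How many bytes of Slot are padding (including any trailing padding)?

1

format at 0 (size 4, align 2) → ends 4
f at 4 (size 1, align 1) → ends 5
pad 1 to align 2 for depth
depth at 6 (size 6, align 2) → ends 12
height at 12 (size 2, align 2) → ends 14
g at 14 (size 8, align 2) → ends 22
b at 22 (size 4, align 2) → ends 26
d at 26 (size 2, align 2) → ends 28
pitch at 28 (size 8, align 2) → ends 36
e at 36 (size 4, align 2) → ends 40
width at 40 (size 4, align 2) → ends 44
total 44 bytes, alignment 2
data bytes 43, size 44 → padding 1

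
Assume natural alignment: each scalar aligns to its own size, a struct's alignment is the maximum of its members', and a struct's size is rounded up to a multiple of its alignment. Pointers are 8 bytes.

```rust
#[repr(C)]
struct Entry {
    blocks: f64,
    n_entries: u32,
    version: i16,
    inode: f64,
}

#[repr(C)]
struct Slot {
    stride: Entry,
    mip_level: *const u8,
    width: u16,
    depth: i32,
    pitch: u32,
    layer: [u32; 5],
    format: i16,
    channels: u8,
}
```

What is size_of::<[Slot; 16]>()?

1152

Entry: 0..8  blocks  (8B, 8-aligned); 8..12  n_entries  (4B, 4-aligned); 12..14  version  (2B, 2-aligned); 14..16  -- padding (2B); 16..24  inode  (8B, 8-aligned); sizeof = 24, alignof = 8
0..24  stride  (24B, 8-aligned)
24..32  mip_level  (8B, 8-aligned)
32..34  width  (2B, 2-aligned)
34..36  -- padding (2B)
36..40  depth  (4B, 4-aligned)
40..44  pitch  (4B, 4-aligned)
44..64  layer  (20B, 4-aligned)
64..66  format  (2B, 2-aligned)
66..67  channels  (1B, 1-aligned)
67..72  -- tail padding (5B)
sizeof = 72, alignof = 8
array of 16: 16 × 72 = 1152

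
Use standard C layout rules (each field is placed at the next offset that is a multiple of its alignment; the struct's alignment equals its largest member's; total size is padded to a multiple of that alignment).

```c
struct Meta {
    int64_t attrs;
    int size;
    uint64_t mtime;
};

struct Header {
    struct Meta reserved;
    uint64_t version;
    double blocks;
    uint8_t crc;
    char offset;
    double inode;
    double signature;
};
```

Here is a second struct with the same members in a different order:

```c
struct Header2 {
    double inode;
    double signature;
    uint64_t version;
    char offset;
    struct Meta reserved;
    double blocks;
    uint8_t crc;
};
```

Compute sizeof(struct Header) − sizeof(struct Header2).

-8

Meta: attrs at 0 (size 8, align 8) → ends 8; size at 8 (size 4, align 4) → ends 12; pad 4 to align 8 for mtime; mtime at 16 (size 8, align 8) → ends 24; total 24 bytes, alignment 8
reserved at 0 (size 24, align 8) → ends 24
version at 24 (size 8, align 8) → ends 32
blocks at 32 (size 8, align 8) → ends 40
crc at 40 (size 1, align 1) → ends 41
offset at 41 (size 1, align 1) → ends 42
pad 6 to align 8 for inode
inode at 48 (size 8, align 8) → ends 56
signature at 56 (size 8, align 8) → ends 64
total 64 bytes, alignment 8
— Header2 —
inode at 0 (size 8, align 8) → ends 8
signature at 8 (size 8, align 8) → ends 16
version at 16 (size 8, align 8) → ends 24
offset at 24 (size 1, align 1) → ends 25
pad 7 to align 8 for reserved
reserved at 32 (size 24, align 8) → ends 56
blocks at 56 (size 8, align 8) → ends 64
crc at 64 (size 1, align 1) → ends 65
tail pad 7 to reach multiple of 8
total 72 bytes, alignment 8
64 − 72 = -8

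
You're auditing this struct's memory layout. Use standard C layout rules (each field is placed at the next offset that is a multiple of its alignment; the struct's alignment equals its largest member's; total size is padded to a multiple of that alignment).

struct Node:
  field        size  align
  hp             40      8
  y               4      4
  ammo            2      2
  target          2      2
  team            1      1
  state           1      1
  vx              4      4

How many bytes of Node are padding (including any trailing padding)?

hp at 0 (size 40, align 8) → ends 40
y at 40 (size 4, align 4) → ends 44
ammo at 44 (size 2, align 2) → ends 46
target at 46 (size 2, align 2) → ends 48
team at 48 (size 1, align 1) → ends 49
state at 49 (size 1, align 1) → ends 50
pad 2 to align 4 for vx
vx at 52 (size 4, align 4) → ends 56
total 56 bytes, alignment 8
data bytes 54, size 56 → padding 2

2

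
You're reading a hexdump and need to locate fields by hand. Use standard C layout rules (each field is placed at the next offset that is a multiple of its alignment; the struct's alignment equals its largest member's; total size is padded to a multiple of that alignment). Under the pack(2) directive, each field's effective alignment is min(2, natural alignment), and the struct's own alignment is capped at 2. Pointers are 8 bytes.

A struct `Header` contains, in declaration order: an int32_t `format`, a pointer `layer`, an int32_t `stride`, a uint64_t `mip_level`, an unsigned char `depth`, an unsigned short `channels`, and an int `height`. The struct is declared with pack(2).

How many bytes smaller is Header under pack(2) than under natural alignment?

8

natural layout:
  0..4  format  (4B, 4-aligned)
  4..8  -- padding (4B)
  8..16  layer  (8B, 8-aligned)
  16..20  stride  (4B, 4-aligned)
  20..24  -- padding (4B)
  24..32  mip_level  (8B, 8-aligned)
  32..33  depth  (1B, 1-aligned)
  33..34  -- padding (1B)
  34..36  channels  (2B, 2-aligned)
  36..40  height  (4B, 4-aligned)
  sizeof = 40, alignof = 8
packed(2) layout:
  0..4  format  (4B, 2-aligned)
  4..12  layer  (8B, 2-aligned)
  12..16  stride  (4B, 2-aligned)
  16..24  mip_level  (8B, 2-aligned)
  24..25  depth  (1B, 1-aligned)
  25..26  -- padding (1B)
  26..28  channels  (2B, 2-aligned)
  28..32  height  (4B, 2-aligned)
  sizeof = 32, alignof = 2
40 − 32 = 8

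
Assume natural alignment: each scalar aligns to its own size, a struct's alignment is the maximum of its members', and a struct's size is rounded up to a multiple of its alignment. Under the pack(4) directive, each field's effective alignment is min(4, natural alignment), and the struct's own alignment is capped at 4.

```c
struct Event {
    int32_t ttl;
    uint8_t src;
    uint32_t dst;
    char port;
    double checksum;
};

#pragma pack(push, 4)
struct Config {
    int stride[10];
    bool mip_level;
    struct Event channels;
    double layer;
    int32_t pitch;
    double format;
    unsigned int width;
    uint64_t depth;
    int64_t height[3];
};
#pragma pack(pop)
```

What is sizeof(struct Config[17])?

Event: @0: ttl [4B, align 4] → 4; @4: src [1B, align 1] → 5; +3 pad (align 4); @8: dst [4B, align 4] → 12; @12: port [1B, align 1] → 13; +3 pad (align 8); @16: checksum [8B, align 8] → 24; size 24, align 8
@0: stride [40B, align 4] → 40
@40: mip_level [1B, align 1] → 41
+3 pad (align 4)
@44: channels [24B, align 4] → 68
@68: layer [8B, align 4] → 76
@76: pitch [4B, align 4] → 80
@80: format [8B, align 4] → 88
@88: width [4B, align 4] → 92
@92: depth [8B, align 4] → 100
@100: height [24B, align 4] → 124
size 124, align 4
array of 17: 17 × 124 = 2108

2108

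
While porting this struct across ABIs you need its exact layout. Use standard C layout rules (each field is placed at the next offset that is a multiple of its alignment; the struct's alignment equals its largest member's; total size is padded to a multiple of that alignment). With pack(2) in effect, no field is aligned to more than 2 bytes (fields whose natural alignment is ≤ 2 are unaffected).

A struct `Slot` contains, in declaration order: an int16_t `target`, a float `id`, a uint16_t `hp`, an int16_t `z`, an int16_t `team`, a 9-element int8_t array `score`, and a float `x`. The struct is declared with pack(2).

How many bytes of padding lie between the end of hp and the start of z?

0

0..2  target  (2B, 2-aligned)
2..6  id  (4B, 2-aligned)
6..8  hp  (2B, 2-aligned)
8..10  z  (2B, 2-aligned)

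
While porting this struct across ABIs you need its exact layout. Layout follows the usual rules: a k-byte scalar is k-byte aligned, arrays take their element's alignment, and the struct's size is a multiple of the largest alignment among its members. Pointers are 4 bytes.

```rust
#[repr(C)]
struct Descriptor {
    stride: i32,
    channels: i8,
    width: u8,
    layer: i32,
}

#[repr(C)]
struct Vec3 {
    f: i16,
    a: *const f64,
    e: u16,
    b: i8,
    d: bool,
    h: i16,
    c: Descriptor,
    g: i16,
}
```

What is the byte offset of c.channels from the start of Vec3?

20

Descriptor: stride at 0 (size 4, align 4) → ends 4; channels at 4 (size 1, align 1) → ends 5; width at 5 (size 1, align 1) → ends 6; pad 2 to align 4 for layer; layer at 8 (size 4, align 4) → ends 12; total 12 bytes, alignment 4
f at 0 (size 2, align 2) → ends 2
pad 2 to align 4 for a
a at 4 (size 4, align 4) → ends 8
e at 8 (size 2, align 2) → ends 10
b at 10 (size 1, align 1) → ends 11
d at 11 (size 1, align 1) → ends 12
h at 12 (size 2, align 2) → ends 14
pad 2 to align 4 for c
c at 16 (size 12, align 4) → ends 28
within Descriptor: channels at 4
16 + 4 = 20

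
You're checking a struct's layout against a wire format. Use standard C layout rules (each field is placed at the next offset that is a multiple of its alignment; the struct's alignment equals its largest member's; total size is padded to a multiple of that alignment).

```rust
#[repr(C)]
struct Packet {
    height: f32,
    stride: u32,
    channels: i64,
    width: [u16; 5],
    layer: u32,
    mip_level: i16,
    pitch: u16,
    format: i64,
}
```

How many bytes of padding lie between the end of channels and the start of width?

0

0..4  height  (4B, 4-aligned)
4..8  stride  (4B, 4-aligned)
8..16  channels  (8B, 8-aligned)
16..26  width  (10B, 2-aligned)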